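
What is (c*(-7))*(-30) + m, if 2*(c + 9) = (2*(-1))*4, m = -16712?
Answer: -19442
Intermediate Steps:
c = -13 (c = -9 + ((2*(-1))*4)/2 = -9 + (-2*4)/2 = -9 + (½)*(-8) = -9 - 4 = -13)
(c*(-7))*(-30) + m = -13*(-7)*(-30) - 16712 = 91*(-30) - 16712 = -2730 - 16712 = -19442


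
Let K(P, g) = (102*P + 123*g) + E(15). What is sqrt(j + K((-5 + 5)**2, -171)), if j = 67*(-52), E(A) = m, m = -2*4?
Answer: 15*I*sqrt(109) ≈ 156.6*I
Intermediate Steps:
m = -8
E(A) = -8
j = -3484
K(P, g) = -8 + 102*P + 123*g (K(P, g) = (102*P + 123*g) - 8 = -8 + 102*P + 123*g)
sqrt(j + K((-5 + 5)**2, -171)) = sqrt(-3484 + (-8 + 102*(-5 + 5)**2 + 123*(-171))) = sqrt(-3484 + (-8 + 102*0**2 - 21033)) = sqrt(-3484 + (-8 + 102*0 - 21033)) = sqrt(-3484 + (-8 + 0 - 21033)) = sqrt(-3484 - 21041) = sqrt(-24525) = 15*I*sqrt(109)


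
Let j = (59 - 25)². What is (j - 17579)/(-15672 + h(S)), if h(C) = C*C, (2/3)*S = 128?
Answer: -16423/21192 ≈ -0.77496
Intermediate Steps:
S = 192 (S = (3/2)*128 = 192)
h(C) = C²
j = 1156 (j = 34² = 1156)
(j - 17579)/(-15672 + h(S)) = (1156 - 17579)/(-15672 + 192²) = -16423/(-15672 + 36864) = -16423/21192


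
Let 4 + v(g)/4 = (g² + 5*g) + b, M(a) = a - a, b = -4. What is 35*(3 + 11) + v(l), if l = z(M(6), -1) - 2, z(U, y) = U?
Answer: 434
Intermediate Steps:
M(a) = 0
l = -2 (l = 0 - 2 = -2)
v(g) = -32 + 4*g² + 20*g (v(g) = -16 + 4*((g² + 5*g) - 4) = -16 + 4*(-4 + g² + 5*g) = -16 + (-16 + 4*g² + 20*g) = -32 + 4*g² + 20*g)
35*(3 + 11) + v(l) = 35*(3 + 11) + (-32 + 4*(-2)² + 20*(-2)) = 35*14 + (-32 + 4*4 - 40) = 490 + (-32 + 16 - 40) = 490 - 56 = 434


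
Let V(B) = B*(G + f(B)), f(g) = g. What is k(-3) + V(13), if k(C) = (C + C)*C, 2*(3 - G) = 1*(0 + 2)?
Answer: 213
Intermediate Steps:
G = 2 (G = 3 - (0 + 2)/2 = 3 - 2/2 = 3 - 1/2*2 = 3 - 1 = 2)
V(B) = B*(2 + B)
k(C) = 2*C**2 (k(C) = (2*C)*C = 2*C**2)
k(-3) + V(13) = 2*(-3)**2 + 13*(2 + 13) = 2*9 + 13*15 = 18 + 195 = 213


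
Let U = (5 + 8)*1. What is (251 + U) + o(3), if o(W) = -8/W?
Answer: 784/3 ≈ 261.33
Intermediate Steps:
U = 13 (U = 13*1 = 13)
(251 + U) + o(3) = (251 + 13) - 8/3 = 264 - 8*⅓ = 264 - 8/3 = 784/3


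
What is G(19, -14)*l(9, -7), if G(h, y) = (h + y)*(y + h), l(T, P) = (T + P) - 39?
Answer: -925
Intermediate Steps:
l(T, P) = -39 + P + T (l(T, P) = (P + T) - 39 = -39 + P + T)
G(h, y) = (h + y)**2 (G(h, y) = (h + y)*(h + y) = (h + y)**2)
G(19, -14)*l(9, -7) = (19 - 14)**2*(-39 - 7 + 9) = 5**2*(-37) = 25*(-37) = -925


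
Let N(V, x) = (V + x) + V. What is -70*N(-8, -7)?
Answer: 1610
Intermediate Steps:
N(V, x) = x + 2*V
-70*N(-8, -7) = -70*(-7 + 2*(-8)) = -70*(-7 - 16) = -70*(-23) = 1610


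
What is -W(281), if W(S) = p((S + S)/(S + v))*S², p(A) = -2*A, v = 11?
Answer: 22188041/73 ≈ 3.0395e+5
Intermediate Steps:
W(S) = -4*S³/(11 + S) (W(S) = (-2*(S + S)/(S + 11))*S² = (-2*2*S/(11 + S))*S² = (-4*S/(11 + S))*S² = -4*S³/(11 + S))
-W(281) = -(-4)*281³/(11 + 281) = -(-4)*22188041/292 = -1*(-22188041/73) = 22188041/73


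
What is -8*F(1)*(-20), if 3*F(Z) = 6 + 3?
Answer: 480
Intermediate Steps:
F(Z) = 3 (F(Z) = (6 + 3)/3 = (⅓)*9 = 3)
-8*F(1)*(-20) = -8*3*(-20) = -24*(-20) = 480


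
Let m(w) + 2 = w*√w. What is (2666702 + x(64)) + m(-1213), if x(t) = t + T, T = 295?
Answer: 2667059 - 1213*I*√1213 ≈ 2.6671e+6 - 42247.0*I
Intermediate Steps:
x(t) = 295 + t (x(t) = t + 295 = 295 + t)
m(w) = -2 + w^(3/2) (m(w) = -2 + w*√w = -2 + w^(3/2))
(2666702 + x(64)) + m(-1213) = (2666702 + (295 + 64)) + (-2 + (-1213)^(3/2)) = (2666702 + 359) + (-2 - 1213*I*√1213) = 2667061 + (-2 - 1213*I*√1213) = 2667059 - 1213*I*√1213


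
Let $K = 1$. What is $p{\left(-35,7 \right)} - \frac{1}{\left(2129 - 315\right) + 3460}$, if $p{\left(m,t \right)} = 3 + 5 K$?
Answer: $\frac{42191}{5274} \approx 7.9998$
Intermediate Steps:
$p{\left(m,t \right)} = 8$ ($p{\left(m,t \right)} = 3 + 5 \cdot 1 = 3 + 5 = 8$)
$p{\left(-35,7 \right)} - \frac{1}{\left(2129 - 315\right) + 3460} = 8 - \frac{1}{\left(2129 - 315\right) + 3460} = 8 - \frac{1}{1814 + 3460} = 8 - \frac{1}{5274} = \frac{42191}{5274}$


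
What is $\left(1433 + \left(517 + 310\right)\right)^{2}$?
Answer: $5107600$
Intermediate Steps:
$\left(1433 + \left(517 + 310\right)\right)^{2} = \left(1433 + 827\right)^{2} = 2260^{2} = 5107600$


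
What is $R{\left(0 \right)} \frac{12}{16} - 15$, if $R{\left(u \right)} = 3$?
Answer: $- \frac{51}{4} \approx -12.75$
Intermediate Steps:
$R{\left(0 \right)} \frac{12}{16} - 15 = 3 \cdot \frac{12}{16} - 15 = 3 \cdot 12 \cdot \frac{1}{16} - 15 = 3 \cdot \frac{3}{4} - 15 = \frac{9}{4} - 15 = - \frac{51}{4}$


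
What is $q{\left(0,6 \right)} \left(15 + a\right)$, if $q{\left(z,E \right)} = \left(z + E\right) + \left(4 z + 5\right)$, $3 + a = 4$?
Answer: $176$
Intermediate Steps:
$a = 1$ ($a = -3 + 4 = 1$)
$q{\left(z,E \right)} = 5 + E + 5 z$ ($q{\left(z,E \right)} = \left(E + z\right) + \left(5 + 4 z\right) = 5 + E + 5 z$)
$q{\left(0,6 \right)} \left(15 + a\right) = \left(5 + 6 + 5 \cdot 0\right) \left(15 + 1\right) = \left(5 + 6 + 0\right) 16 = 11 \cdot 16 = 176$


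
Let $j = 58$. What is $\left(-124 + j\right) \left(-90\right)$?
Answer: $5940$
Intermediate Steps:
$\left(-124 + j\right) \left(-90\right) = \left(-124 + 58\right) \left(-90\right) = \left(-66\right) \left(-90\right) = 5940$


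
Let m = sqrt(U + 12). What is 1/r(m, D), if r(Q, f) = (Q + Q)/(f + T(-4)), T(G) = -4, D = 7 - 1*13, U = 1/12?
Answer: -2*sqrt(435)/29 ≈ -1.4384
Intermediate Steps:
U = 1/12 ≈ 0.083333
m = sqrt(435)/6 (m = sqrt(1/12 + 12) = sqrt(145/12) = sqrt(435)/6 ≈ 3.4761)
D = -6 (D = 7 - 13 = -6)
r(Q, f) = 2*Q/(-4 + f) (r(Q, f) = (Q + Q)/(f - 4) = (2*Q)/(-4 + f) = 2*Q/(-4 + f))
1/r(m, D) = 1/(2*(sqrt(435)/6)/(-4 - 6)) = 1/(2*(sqrt(435)/6)/(-10)) = 1/(2*(sqrt(435)/6)*(-1/10)) = 1/(-sqrt(435)/30) = -2*sqrt(435)/29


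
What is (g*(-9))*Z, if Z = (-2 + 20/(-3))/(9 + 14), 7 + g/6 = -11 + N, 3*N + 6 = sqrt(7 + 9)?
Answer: -8736/23 ≈ -379.83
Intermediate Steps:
N = -2/3 (N = -2 + sqrt(7 + 9)/3 = -2 + sqrt(16)/3 = -2 + (1/3)*4 = -2 + 4/3 = -2/3 ≈ -0.66667)
g = -112 (g = -42 + 6*(-11 - 2/3) = -42 + 6*(-35/3) = -42 - 70 = -112)
Z = -26/69 (Z = (-2 + 20*(-1/3))/23 = (-2 - 20/3)*(1/23) = -26/3*1/23 = -26/69 ≈ -0.37681)
(g*(-9))*Z = -112*(-9)*(-26/69) = 1008*(-26/69) = -8736/23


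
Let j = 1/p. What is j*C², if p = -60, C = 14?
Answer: -49/15 ≈ -3.2667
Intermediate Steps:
j = -1/60 (j = 1/(-60) = -1/60 ≈ -0.016667)
j*C² = -1/60*14² = -1/60*196 = -49/15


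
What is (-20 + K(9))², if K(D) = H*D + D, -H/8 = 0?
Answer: 121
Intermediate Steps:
H = 0 (H = -8*0 = 0)
K(D) = D (K(D) = 0*D + D = 0 + D = D)
(-20 + K(9))² = (-20 + 9)² = (-11)² = 121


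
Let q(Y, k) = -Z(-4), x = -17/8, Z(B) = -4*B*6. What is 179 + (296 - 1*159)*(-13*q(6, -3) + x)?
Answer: 1366911/8 ≈ 1.7086e+5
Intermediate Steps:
Z(B) = -24*B
x = -17/8 (x = -17*⅛ = -17/8 ≈ -2.1250)
q(Y, k) = -96 (q(Y, k) = -(-24)*(-4) = -1*96 = -96)
179 + (296 - 1*159)*(-13*q(6, -3) + x) = 179 + (296 - 1*159)*(-13*(-96) - 17/8) = 179 + (296 - 159)*(1248 - 17/8) = 179 + 137*(9967/8) = 179 + 1365479/8 = 1366911/8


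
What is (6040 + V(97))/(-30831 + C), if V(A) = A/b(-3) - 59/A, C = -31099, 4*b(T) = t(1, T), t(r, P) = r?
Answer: -623457/6007210 ≈ -0.10378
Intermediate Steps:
b(T) = ¼ (b(T) = (¼)*1 = ¼)
V(A) = -59/A + 4*A (V(A) = A/(¼) - 59/A = A*4 - 59/A = 4*A - 59/A = -59/A + 4*A)
(6040 + V(97))/(-30831 + C) = (6040 + (-59/97 + 4*97))/(-30831 - 31099) = (6040 + (-59*1/97 + 388))/(-61930) = (6040 + (-59/97 + 388))*(-1/61930) = (6040 + 37577/97)*(-1/61930) = (623457/97)*(-1/61930) = -623457/6007210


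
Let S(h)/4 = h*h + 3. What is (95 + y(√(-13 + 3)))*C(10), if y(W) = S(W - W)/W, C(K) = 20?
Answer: 1900 - 24*I*√10 ≈ 1900.0 - 75.895*I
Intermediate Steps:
S(h) = 12 + 4*h² (S(h) = 4*(h*h + 3) = 4*(h² + 3) = 4*(3 + h²) = 12 + 4*h²)
y(W) = 12/W (y(W) = (12 + 4*(W - W)²)/W = (12 + 4*0²)/W = (12 + 4*0)/W = (12 + 0)/W = 12/W)
(95 + y(√(-13 + 3)))*C(10) = (95 + 12/(√(-13 + 3)))*20 = (95 + 12/(√(-10)))*20 = (95 + 12/((I*√10)))*20 = (95 + 12*(-I*√10/10))*20 = (95 - 6*I*√10/5)*20 = 1900 - 24*I*√10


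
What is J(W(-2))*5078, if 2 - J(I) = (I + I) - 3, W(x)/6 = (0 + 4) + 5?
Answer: -523034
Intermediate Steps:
W(x) = 54 (W(x) = 6*((0 + 4) + 5) = 6*(4 + 5) = 6*9 = 54)
J(I) = 5 - 2*I (J(I) = 2 - ((I + I) - 3) = 2 - (2*I - 3) = 2 - (-3 + 2*I) = 2 + (3 - 2*I) = 5 - 2*I)
J(W(-2))*5078 = (5 - 2*54)*5078 = (5 - 108)*5078 = -103*5078 = -523034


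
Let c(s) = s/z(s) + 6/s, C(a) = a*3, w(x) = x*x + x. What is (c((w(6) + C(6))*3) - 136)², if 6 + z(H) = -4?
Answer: 21335161/900 ≈ 23706.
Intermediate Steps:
w(x) = x + x² (w(x) = x² + x = x + x²)
z(H) = -10 (z(H) = -6 - 4 = -10)
C(a) = 3*a
c(s) = 6/s - s/10 (c(s) = s/(-10) + 6/s = s*(-⅒) + 6/s = -s/10 + 6/s = 6/s - s/10)
(c((w(6) + C(6))*3) - 136)² = ((6/(((6*(1 + 6) + 3*6)*3)) - (6*(1 + 6) + 3*6)*3/10) - 136)² = ((6/(((6*7 + 18)*3)) - (6*7 + 18)*3/10) - 136)² = ((6/(((42 + 18)*3)) - (42 + 18)*3/10) - 136)² = ((6/((60*3)) - 6*3) - 136)² = ((6/180 - ⅒*180) - 136)² = ((6*(1/180) - 18) - 136)² = ((1/30 - 18) - 136)² = (-539/30 - 136)² = (-4619/30)² = 21335161/900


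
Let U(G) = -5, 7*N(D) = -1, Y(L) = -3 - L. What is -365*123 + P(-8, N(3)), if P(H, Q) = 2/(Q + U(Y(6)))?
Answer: -808117/18 ≈ -44895.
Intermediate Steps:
N(D) = -⅐ (N(D) = (⅐)*(-1) = -⅐)
P(H, Q) = 2/(-5 + Q) (P(H, Q) = 2/(Q - 5) = 2/(-5 + Q))
-365*123 + P(-8, N(3)) = -365*123 + 2/(-5 - ⅐) = -44895 + 2/(-36/7) = -44895 + 2*(-7/36) = -44895 - 7/18 = -808117/18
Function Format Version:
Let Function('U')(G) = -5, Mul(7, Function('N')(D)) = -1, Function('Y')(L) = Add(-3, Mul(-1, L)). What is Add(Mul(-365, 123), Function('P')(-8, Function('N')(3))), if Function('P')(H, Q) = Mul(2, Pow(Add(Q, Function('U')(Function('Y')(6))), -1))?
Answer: Rational(-808117, 18) ≈ -44895.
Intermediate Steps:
Function('N')(D) = Rational(-1, 7) (Function('N')(D) = Mul(Rational(1, 7), -1) = Rational(-1, 7))
Function('P')(H, Q) = Mul(2, Pow(Add(-5, Q), -1)) (Function('P')(H, Q) = Mul(2, Pow(Add(Q, -5), -1)) = Mul(2, Pow(Add(-5, Q), -1)))
Add(Mul(-365, 123), Function('P')(-8, Function('N')(3))) = Add(Mul(-365, 123), Mul(2, Pow(Add(-5, Rational(-1, 7)), -1))) = Add(-44895, Mul(2, Pow(Rational(-36, 7), -1))) = Add(-44895, Mul(2, Rational(-7, 36))) = Add(-44895, Rational(-7, 18)) = Rational(-808117, 18)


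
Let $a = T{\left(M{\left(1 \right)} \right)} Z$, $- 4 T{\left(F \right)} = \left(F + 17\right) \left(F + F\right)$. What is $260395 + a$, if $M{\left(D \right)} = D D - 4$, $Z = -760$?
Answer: $244435$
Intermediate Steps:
$M{\left(D \right)} = -4 + D^{2}$ ($M{\left(D \right)} = D^{2} - 4 = -4 + D^{2}$)
$T{\left(F \right)} = - \frac{F \left(17 + F\right)}{2}$ ($T{\left(F \right)} = - \frac{\left(F + 17\right) \left(F + F\right)}{4} = - \frac{\left(17 + F\right) 2 F}{4} = - \frac{2 F \left(17 + F\right)}{4} = - \frac{F \left(17 + F\right)}{2}$)
$a = -15960$ ($a = - \frac{\left(-4 + 1^{2}\right) \left(17 - \left(4 - 1^{2}\right)\right)}{2} \left(-760\right) = - \frac{\left(-4 + 1\right) \left(17 + \left(-4 + 1\right)\right)}{2} \left(-760\right) = \left(- \frac{1}{2}\right) \left(-3\right) \left(17 - 3\right) \left(-760\right) = \left(- \frac{1}{2}\right) \left(-3\right) 14 \left(-760\right) = 21 \left(-760\right) = -15960$)
$260395 + a = 260395 - 15960 = 244435$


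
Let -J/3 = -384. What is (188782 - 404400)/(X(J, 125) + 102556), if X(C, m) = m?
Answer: -215618/102681 ≈ -2.0999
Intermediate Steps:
J = 1152 (J = -3*(-384) = 1152)
(188782 - 404400)/(X(J, 125) + 102556) = (188782 - 404400)/(125 + 102556) = -215618/102681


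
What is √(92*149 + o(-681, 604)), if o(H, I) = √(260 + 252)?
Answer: 2*√(3427 + 4*√2) ≈ 117.18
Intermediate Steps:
o(H, I) = 16*√2 (o(H, I) = √512 = 16*√2)
√(92*149 + o(-681, 604)) = √(92*149 + 16*√2) = √(13708 + 16*√2)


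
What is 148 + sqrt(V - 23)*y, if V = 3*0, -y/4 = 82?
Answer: 148 - 328*I*sqrt(23) ≈ 148.0 - 1573.0*I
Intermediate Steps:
y = -328 (y = -4*82 = -328)
V = 0
148 + sqrt(V - 23)*y = 148 + sqrt(0 - 23)*(-328) = 148 + sqrt(-23)*(-328) = 148 + (I*sqrt(23))*(-328) = 148 - 328*I*sqrt(23)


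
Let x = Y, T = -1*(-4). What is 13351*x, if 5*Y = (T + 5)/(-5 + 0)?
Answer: -120159/25 ≈ -4806.4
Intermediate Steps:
T = 4
Y = -9/25 (Y = ((4 + 5)/(-5 + 0))/5 = (9/(-5))/5 = (9*(-⅕))/5 = (⅕)*(-9/5) = -9/25 ≈ -0.36000)
x = -9/25 ≈ -0.36000
13351*x = 13351*(-9/25) = -120159/25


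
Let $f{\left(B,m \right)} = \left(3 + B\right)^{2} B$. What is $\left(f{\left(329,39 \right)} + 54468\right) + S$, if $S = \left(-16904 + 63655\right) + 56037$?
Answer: $36420952$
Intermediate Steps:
$f{\left(B,m \right)} = B \left(3 + B\right)^{2}$
$S = 102788$ ($S = 46751 + 56037 = 102788$)
$\left(f{\left(329,39 \right)} + 54468\right) + S = \left(329 \left(3 + 329\right)^{2} + 54468\right) + 102788 = \left(329 \cdot 332^{2} + 54468\right) + 102788 = \left(329 \cdot 110224 + 54468\right) + 102788 = \left(36263696 + 54468\right) + 102788 = 36318164 + 102788 = 36420952$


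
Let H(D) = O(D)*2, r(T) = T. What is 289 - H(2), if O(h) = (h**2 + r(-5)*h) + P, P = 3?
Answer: 295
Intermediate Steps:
O(h) = 3 + h**2 - 5*h (O(h) = (h**2 - 5*h) + 3 = 3 + h**2 - 5*h)
H(D) = 6 - 10*D + 2*D**2 (H(D) = (3 + D**2 - 5*D)*2 = 6 - 10*D + 2*D**2)
289 - H(2) = 289 - (6 - 10*2 + 2*2**2) = 289 - (6 - 20 + 2*4) = 289 - (6 - 20 + 8) = 289 - 1*(-6) = 289 + 6 = 295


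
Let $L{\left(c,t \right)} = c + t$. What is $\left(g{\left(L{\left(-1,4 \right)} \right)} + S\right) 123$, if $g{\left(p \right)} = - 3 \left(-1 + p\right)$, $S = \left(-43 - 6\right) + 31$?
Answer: $-2952$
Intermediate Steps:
$S = -18$ ($S = -49 + 31 = -18$)
$g{\left(p \right)} = 3 - 3 p$
$\left(g{\left(L{\left(-1,4 \right)} \right)} + S\right) 123 = \left(\left(3 - 3 \left(-1 + 4\right)\right) - 18\right) 123 = \left(\left(3 - 9\right) - 18\right) 123 = \left(-6 - 18\right) 123 = \left(-24\right) 123 = -2952$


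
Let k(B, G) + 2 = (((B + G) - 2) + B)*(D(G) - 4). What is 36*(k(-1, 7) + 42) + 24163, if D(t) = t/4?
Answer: 25360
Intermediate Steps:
D(t) = t/4 (D(t) = t*(1/4) = t/4)
k(B, G) = -2 + (-4 + G/4)*(-2 + G + 2*B) (k(B, G) = -2 + (((B + G) - 2) + B)*(G/4 - 4) = -2 + ((-2 + B + G) + B)*(-4 + G/4) = -2 + (-2 + G + 2*B)*(-4 + G/4) = -2 + (-4 + G/4)*(-2 + G + 2*B))
36*(k(-1, 7) + 42) + 24163 = 36*((6 - 8*(-1) - 9/2*7 + (1/4)*7**2 + (1/2)*(-1)*7) + 42) + 24163 = 36*((6 + 8 - 63/2 + (1/4)*49 - 7/2) + 42) + 24163 = 36*((6 + 8 - 63/2 + 49/4 - 7/2) + 42) + 24163 = 36*(-35/4 + 42) + 24163 = 36*(133/4) + 24163 = 1197 + 24163 = 25360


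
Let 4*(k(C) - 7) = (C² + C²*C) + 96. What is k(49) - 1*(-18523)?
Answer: 97133/2 ≈ 48567.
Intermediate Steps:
k(C) = 31 + C²/4 + C³/4 (k(C) = 7 + ((C² + C²*C) + 96)/4 = 7 + ((C² + C³) + 96)/4 = 7 + (96 + C² + C³)/4 = 7 + (24 + C²/4 + C³/4) = 31 + C²/4 + C³/4)
k(49) - 1*(-18523) = (31 + (¼)*49² + (¼)*49³) - 1*(-18523) = (31 + (¼)*2401 + (¼)*117649) + 18523 = (31 + 2401/4 + 117649/4) + 18523 = 60087/2 + 18523 = 97133/2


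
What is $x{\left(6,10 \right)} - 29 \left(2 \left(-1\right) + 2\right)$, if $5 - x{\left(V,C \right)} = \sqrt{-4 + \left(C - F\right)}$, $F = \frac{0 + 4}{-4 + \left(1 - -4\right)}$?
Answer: $5 - \sqrt{2} \approx 3.5858$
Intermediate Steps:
$F = 4$ ($F = \frac{4}{-4 + \left(1 + 4\right)} = \frac{4}{-4 + 5} = \frac{4}{1} = 4 \cdot 1 = 4$)
$x{\left(V,C \right)} = 5 - \sqrt{-8 + C}$ ($x{\left(V,C \right)} = 5 - \sqrt{-4 + \left(C - 4\right)} = 5 - \sqrt{-4 + \left(-4 + C\right)} = 5 - \sqrt{-8 + C}$)
$x{\left(6,10 \right)} - 29 \left(2 \left(-1\right) + 2\right) = \left(5 - \sqrt{-8 + 10}\right) - 29 \left(2 \left(-1\right) + 2\right) = \left(5 - \sqrt{2}\right) - 29 \left(-2 + 2\right) = \left(5 - \sqrt{2}\right) - 0 = \left(5 - \sqrt{2}\right) + 0 = 5 - \sqrt{2}$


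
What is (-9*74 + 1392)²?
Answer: 527076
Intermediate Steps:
(-9*74 + 1392)² = (-666 + 1392)² = 726² = 527076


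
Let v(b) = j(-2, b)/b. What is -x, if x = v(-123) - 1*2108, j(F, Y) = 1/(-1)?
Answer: 259283/123 ≈ 2108.0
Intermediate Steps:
j(F, Y) = -1
v(b) = -1/b
x = -259283/123 (x = -1/(-123) - 1*2108 = -1*(-1/123) - 2108 = 1/123 - 2108 = -259283/123 ≈ -2108.0)
-x = -1*(-259283/123) = 259283/123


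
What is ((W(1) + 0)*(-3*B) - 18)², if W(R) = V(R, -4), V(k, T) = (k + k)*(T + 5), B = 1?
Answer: 576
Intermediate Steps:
V(k, T) = 2*k*(5 + T) (V(k, T) = (2*k)*(5 + T) = 2*k*(5 + T))
W(R) = 2*R (W(R) = 2*R*(5 - 4) = 2*R*1 = 2*R)
((W(1) + 0)*(-3*B) - 18)² = ((2*1 + 0)*(-3*1) - 18)² = ((2 + 0)*(-3) - 18)² = (2*(-3) - 18)² = (-6 - 18)² = (-24)² = 576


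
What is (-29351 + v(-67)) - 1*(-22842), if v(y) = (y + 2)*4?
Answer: -6769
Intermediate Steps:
v(y) = 8 + 4*y (v(y) = (2 + y)*4 = 8 + 4*y)
(-29351 + v(-67)) - 1*(-22842) = (-29351 + (8 + 4*(-67))) - 1*(-22842) = (-29351 + (8 - 268)) + 22842 = (-29351 - 260) + 22842 = -29611 + 22842 = -6769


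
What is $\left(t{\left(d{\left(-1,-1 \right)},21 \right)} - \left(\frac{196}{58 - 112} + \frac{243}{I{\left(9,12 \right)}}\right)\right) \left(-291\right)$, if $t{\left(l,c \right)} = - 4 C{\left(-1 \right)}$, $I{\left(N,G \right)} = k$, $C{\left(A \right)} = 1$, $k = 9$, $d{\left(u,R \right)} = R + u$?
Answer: $\frac{71683}{9} \approx 7964.8$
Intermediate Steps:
$I{\left(N,G \right)} = 9$
$t{\left(l,c \right)} = -4$ ($t{\left(l,c \right)} = \left(-4\right) 1 = -4$)
$\left(t{\left(d{\left(-1,-1 \right)},21 \right)} - \left(\frac{196}{58 - 112} + \frac{243}{I{\left(9,12 \right)}}\right)\right) \left(-291\right) = \left(-4 - \left(27 + \frac{196}{58 - 112}\right)\right) \left(-291\right) = \left(-4 - \left(27 + \frac{196}{-54}\right)\right) \left(-291\right) = \left(-4 - \frac{631}{27}\right) \left(-291\right) = \left(- \frac{739}{27}\right) \left(-291\right) = \frac{71683}{9}$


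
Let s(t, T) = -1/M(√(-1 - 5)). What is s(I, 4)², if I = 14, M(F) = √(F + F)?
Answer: -I*√6/12 ≈ -0.20412*I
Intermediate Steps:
M(F) = √2*√F (M(F) = √(2*F) = √2*√F)
s(t, T) = 2^(¼)*3^(¾)*I^(3/2)/6 (s(t, T) = -1/(√2*√(√(-1 - 5))) = -1/(√2*√(√(-6))) = -1/(√2*√(I*√6)) = -1/(√2*(6^(¼)*√I)) = -1/(2^(¾)*3^(¼)*√I) = -(-1)*2^(¼)*3^(¾)*I^(3/2)/6 = 2^(¼)*3^(¾)*I^(3/2)/6)
s(I, 4)² = (2^(¼)*3^(¾)*I^(3/2)/6)² = -I*√6/12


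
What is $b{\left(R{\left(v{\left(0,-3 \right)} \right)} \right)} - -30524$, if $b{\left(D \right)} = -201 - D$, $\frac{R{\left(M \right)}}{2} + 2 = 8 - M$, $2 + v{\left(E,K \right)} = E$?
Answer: $30307$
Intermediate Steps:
$v{\left(E,K \right)} = -2 + E$
$R{\left(M \right)} = 12 - 2 M$ ($R{\left(M \right)} = -4 + 2 \left(8 - M\right) = -4 - \left(-16 + 2 M\right) = 12 - 2 M$)
$b{\left(R{\left(v{\left(0,-3 \right)} \right)} \right)} - -30524 = \left(-201 - \left(12 - 2 \left(-2 + 0\right)\right)\right) - -30524 = \left(-201 - \left(12 - -4\right)\right) + 30524 = \left(-201 - \left(12 + 4\right)\right) + 30524 = \left(-201 - 16\right) + 30524 = -217 + 30524 = 30307$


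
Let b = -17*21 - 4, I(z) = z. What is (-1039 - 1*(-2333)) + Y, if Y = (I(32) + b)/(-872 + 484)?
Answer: 502401/388 ≈ 1294.8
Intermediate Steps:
b = -361 (b = -357 - 4 = -361)
Y = 329/388 (Y = (32 - 361)/(-872 + 484) = -329/(-388) = -329*(-1/388) = 329/388 ≈ 0.84794)
(-1039 - 1*(-2333)) + Y = (-1039 - 1*(-2333)) + 329/388 = (-1039 + 2333) + 329/388 = 1294 + 329/388 = 502401/388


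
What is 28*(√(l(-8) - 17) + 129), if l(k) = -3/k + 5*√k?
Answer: 3612 + 7*√(-266 + 160*I*√2) ≈ 3657.2 + 122.77*I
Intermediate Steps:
28*(√(l(-8) - 17) + 129) = 28*(√((-3 + 5*(-8)^(3/2))/(-8) - 17) + 129) = 28*(√(-(-3 + 5*(-16*I*√2))/8 - 17) + 129) = 28*(√(-(-3 - 80*I*√2)/8 - 17) + 129) = 28*(√((3/8 + 10*I*√2) - 17) + 129) = 28*(√(-133/8 + 10*I*√2) + 129) = 28*(129 + √(-133/8 + 10*I*√2)) = 3612 + 28*√(-133/8 + 10*I*√2)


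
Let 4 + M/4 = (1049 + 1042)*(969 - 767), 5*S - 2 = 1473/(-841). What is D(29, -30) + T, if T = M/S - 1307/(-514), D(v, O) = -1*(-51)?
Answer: 331969663939/9766 ≈ 3.3992e+7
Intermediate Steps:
S = 209/4205 (S = 2/5 + (1473/(-841))/5 = 2/5 + (1473*(-1/841))/5 = 2/5 + (1/5)*(-1473/841) = 2/5 - 1473/4205 = 209/4205 ≈ 0.049703)
M = 1689512 (M = -16 + 4*((1049 + 1042)*(969 - 767)) = -16 + 4*(2091*202) = -16 + 4*422382 = -16 + 1689528 = 1689512)
D(v, O) = 51
T = 331969165873/9766 (T = 1689512/(209/4205) - 1307/(-514) = 1689512*(4205/209) - 1307*(-1/514) = 645854360/19 + 1307/514 = 331969165873/9766 ≈ 3.3992e+7)
D(29, -30) + T = 51 + 331969165873/9766 = 331969663939/9766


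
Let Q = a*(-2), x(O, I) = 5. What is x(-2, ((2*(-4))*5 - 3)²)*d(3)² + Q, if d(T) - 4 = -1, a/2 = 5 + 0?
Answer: 25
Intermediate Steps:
a = 10 (a = 2*(5 + 0) = 2*5 = 10)
d(T) = 3 (d(T) = 4 - 1 = 3)
Q = -20 (Q = 10*(-2) = -20)
x(-2, ((2*(-4))*5 - 3)²)*d(3)² + Q = 5*3² - 20 = 5*9 - 20 = 45 - 20 = 25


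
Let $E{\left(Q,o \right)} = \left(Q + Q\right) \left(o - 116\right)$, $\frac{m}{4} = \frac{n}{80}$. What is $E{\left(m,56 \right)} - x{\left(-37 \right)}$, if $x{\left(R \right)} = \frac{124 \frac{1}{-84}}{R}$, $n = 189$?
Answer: $- \frac{881149}{777} \approx -1134.0$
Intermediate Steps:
$m = \frac{189}{20}$ ($m = 4 \cdot \frac{189}{80} = \frac{189}{20} \approx 9.45$)
$x{\left(R \right)} = - \frac{31}{21 R}$ ($x{\left(R \right)} = \frac{124 \left(- \frac{1}{84}\right)}{R} = - \frac{31}{21 R}$)
$E{\left(Q,o \right)} = 2 Q \left(-116 + o\right)$
$E{\left(m,56 \right)} - x{\left(-37 \right)} = 2 \cdot \frac{189}{20} \left(-116 + 56\right) - - \frac{31}{21 \left(-37\right)} = 2 \cdot \frac{189}{20} \left(-60\right) - \left(- \frac{31}{21}\right) \left(- \frac{1}{37}\right) = -1134 - \frac{31}{777} = - \frac{881149}{777}$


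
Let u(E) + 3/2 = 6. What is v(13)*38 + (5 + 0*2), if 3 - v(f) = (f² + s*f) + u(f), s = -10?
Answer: -1534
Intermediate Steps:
u(E) = 9/2 (u(E) = -3/2 + 6 = 9/2)
v(f) = -3/2 - f² + 10*f (v(f) = 3 - ((f² - 10*f) + 9/2) = 3 - (9/2 + f² - 10*f) = 3 + (-9/2 - f² + 10*f) = -3/2 - f² + 10*f)
v(13)*38 + (5 + 0*2) = (-3/2 - 1*13² + 10*13)*38 + (5 + 0*2) = (-3/2 - 1*169 + 130)*38 + (5 + 0) = (-3/2 - 169 + 130)*38 + 5 = -81/2*38 + 5 = -1539 + 5 = -1534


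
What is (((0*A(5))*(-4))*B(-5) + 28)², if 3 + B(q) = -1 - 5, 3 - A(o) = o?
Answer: 784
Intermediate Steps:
A(o) = 3 - o
B(q) = -9 (B(q) = -3 + (-1 - 5) = -3 - 6 = -9)
(((0*A(5))*(-4))*B(-5) + 28)² = (((0*(3 - 1*5))*(-4))*(-9) + 28)² = (((0*(3 - 5))*(-4))*(-9) + 28)² = (((0*(-2))*(-4))*(-9) + 28)² = ((0*(-4))*(-9) + 28)² = (0*(-9) + 28)² = (0 + 28)² = 28² = 784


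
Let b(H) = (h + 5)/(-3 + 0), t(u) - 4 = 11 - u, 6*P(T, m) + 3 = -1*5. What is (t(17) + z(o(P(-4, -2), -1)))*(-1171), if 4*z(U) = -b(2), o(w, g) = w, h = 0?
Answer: 22249/12 ≈ 1854.1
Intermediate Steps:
P(T, m) = -4/3 (P(T, m) = -1/2 + (-1*5)/6 = -1/2 + (1/6)*(-5) = -1/2 - 5/6 = -4/3)
t(u) = 15 - u (t(u) = 4 + (11 - u) = 15 - u)
b(H) = -5/3 (b(H) = (0 + 5)/(-3 + 0) = 5/(-3) = 5*(-1/3) = -5/3)
z(U) = 5/12 (z(U) = (-1*(-5/3))/4 = (1/4)*(5/3) = 5/12)
(t(17) + z(o(P(-4, -2), -1)))*(-1171) = ((15 - 1*17) + 5/12)*(-1171) = ((15 - 17) + 5/12)*(-1171) = (-2 + 5/12)*(-1171) = -19/12*(-1171) = 22249/12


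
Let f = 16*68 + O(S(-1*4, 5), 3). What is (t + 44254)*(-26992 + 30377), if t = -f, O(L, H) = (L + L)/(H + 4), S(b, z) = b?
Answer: 1022845450/7 ≈ 1.4612e+8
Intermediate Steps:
O(L, H) = 2*L/(4 + H) (O(L, H) = (2*L)/(4 + H) = 2*L/(4 + H))
f = 7608/7 (f = 16*68 + 2*(-1*4)/(4 + 3) = 1088 + 2*(-4)/7 = 1088 + 2*(-4)*(1/7) = 1088 - 8/7 = 7608/7 ≈ 1086.9)
t = -7608/7 (t = -1*7608/7 = -7608/7 ≈ -1086.9)
(t + 44254)*(-26992 + 30377) = (-7608/7 + 44254)*(-26992 + 30377) = (302170/7)*3385 = 1022845450/7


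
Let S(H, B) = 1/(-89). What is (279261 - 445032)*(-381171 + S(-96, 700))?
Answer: 5623651873620/89 ≈ 6.3187e+10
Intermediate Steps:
S(H, B) = -1/89
(279261 - 445032)*(-381171 + S(-96, 700)) = (279261 - 445032)*(-381171 - 1/89) = -165771*(-33924220/89) = 5623651873620/89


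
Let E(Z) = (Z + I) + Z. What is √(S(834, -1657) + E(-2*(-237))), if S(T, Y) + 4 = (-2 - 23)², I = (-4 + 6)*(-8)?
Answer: √1553 ≈ 39.408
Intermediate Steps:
I = -16 (I = 2*(-8) = -16)
S(T, Y) = 621 (S(T, Y) = -4 + (-2 - 23)² = -4 + (-25)² = -4 + 625 = 621)
E(Z) = -16 + 2*Z (E(Z) = (Z - 16) + Z = (-16 + Z) + Z = -16 + 2*Z)
√(S(834, -1657) + E(-2*(-237))) = √(621 + (-16 + 2*(-2*(-237)))) = √(621 + (-16 + 2*474)) = √(621 + (-16 + 948)) = √(621 + 932) = √1553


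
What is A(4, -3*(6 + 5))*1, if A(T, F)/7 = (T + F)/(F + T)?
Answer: 7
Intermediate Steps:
A(T, F) = 7 (A(T, F) = 7*((T + F)/(F + T)) = 7*((F + T)/(F + T)) = 7*1 = 7)
A(4, -3*(6 + 5))*1 = 7*1 = 7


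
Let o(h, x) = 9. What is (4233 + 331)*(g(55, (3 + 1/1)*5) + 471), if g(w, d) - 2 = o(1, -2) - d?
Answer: 2108568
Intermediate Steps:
g(w, d) = 11 - d (g(w, d) = 2 + (9 - d) = 11 - d)
(4233 + 331)*(g(55, (3 + 1/1)*5) + 471) = (4233 + 331)*((11 - (3 + 1/1)*5) + 471) = 4564*((11 - (3 + 1*1)*5) + 471) = 4564*((11 - (3 + 1)*5) + 471) = 4564*((11 - 4*5) + 471) = 4564*((11 - 1*20) + 471) = 4564*((11 - 20) + 471) = 4564*(-9 + 471) = 4564*462 = 2108568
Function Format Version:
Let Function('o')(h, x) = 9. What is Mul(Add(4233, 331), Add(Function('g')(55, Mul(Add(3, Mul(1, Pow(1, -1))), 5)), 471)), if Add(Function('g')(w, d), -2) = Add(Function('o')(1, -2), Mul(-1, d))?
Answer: 2108568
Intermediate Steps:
Function('g')(w, d) = Add(11, Mul(-1, d)) (Function('g')(w, d) = Add(2, Add(9, Mul(-1, d))) = Add(11, Mul(-1, d)))
Mul(Add(4233, 331), Add(Function('g')(55, Mul(Add(3, Mul(1, Pow(1, -1))), 5)), 471)) = Mul(Add(4233, 331), Add(Add(11, Mul(-1, Mul(Add(3, Mul(1, Pow(1, -1))), 5))), 471)) = Mul(4564, Add(Add(11, Mul(-1, Mul(Add(3, Mul(1, 1)), 5))), 471)) = Mul(4564, Add(Add(11, Mul(-1, Mul(Add(3, 1), 5))), 471)) = Mul(4564, Add(Add(11, Mul(-1, Mul(4, 5))), 471)) = Mul(4564, Add(Add(11, Mul(-1, 20)), 471)) = Mul(4564, Add(Add(11, -20), 471)) = Mul(4564, Add(-9, 471)) = Mul(4564, 462) = 2108568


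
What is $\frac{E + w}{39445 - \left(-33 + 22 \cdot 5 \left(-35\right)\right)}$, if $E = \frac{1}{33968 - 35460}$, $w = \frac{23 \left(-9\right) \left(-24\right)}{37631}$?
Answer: $\frac{7374625}{2432670144256} \approx 3.0315 \cdot 10^{-6}$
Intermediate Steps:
$w = \frac{4968}{37631}$ ($w = \left(-207\right) \left(-24\right) \frac{1}{37631} = 4968 \cdot \frac{1}{37631} = \frac{4968}{37631} \approx 0.13202$)
$E = - \frac{1}{1492}$ ($E = \frac{1}{-1492} = - \frac{1}{1492} \approx -0.00067024$)
$\frac{E + w}{39445 - \left(-33 + 22 \cdot 5 \left(-35\right)\right)} = \frac{- \frac{1}{1492} + \frac{4968}{37631}}{39445 - \left(-33 + 22 \cdot 5 \left(-35\right)\right)} = \frac{7374625}{56145452 \left(39445 + \left(\left(-22\right) \left(-175\right) + 33\right)\right)} = \frac{7374625}{56145452 \left(39445 + \left(3850 + 33\right)\right)} = \frac{7374625}{56145452 \left(39445 + 3883\right)} = \frac{7374625}{56145452 \cdot 43328} = \frac{7374625}{56145452} \cdot \frac{1}{43328} = \frac{7374625}{2432670144256}$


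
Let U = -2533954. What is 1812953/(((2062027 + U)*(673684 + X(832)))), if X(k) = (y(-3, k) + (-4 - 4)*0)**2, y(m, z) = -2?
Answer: -1812953/317931556776 ≈ -5.7023e-6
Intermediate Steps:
X(k) = 4 (X(k) = (-2 + (-4 - 4)*0)**2 = (-2 - 8*0)**2 = (-2 + 0)**2 = (-2)**2 = 4)
1812953/(((2062027 + U)*(673684 + X(832)))) = 1812953/(((2062027 - 2533954)*(673684 + 4))) = 1812953/((-471927*673688)) = 1812953/(-317931556776) = 1812953*(-1/317931556776) = -1812953/317931556776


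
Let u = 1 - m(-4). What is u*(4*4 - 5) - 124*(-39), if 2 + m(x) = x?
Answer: 4913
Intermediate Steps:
m(x) = -2 + x
u = 7 (u = 1 - (-2 - 4) = 1 - 1*(-6) = 1 + 6 = 7)
u*(4*4 - 5) - 124*(-39) = 7*(4*4 - 5) - 124*(-39) = 7*(16 - 5) + 4836 = 7*11 + 4836 = 77 + 4836 = 4913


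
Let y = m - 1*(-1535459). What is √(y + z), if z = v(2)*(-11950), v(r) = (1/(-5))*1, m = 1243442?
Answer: √2781291 ≈ 1667.7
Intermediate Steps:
v(r) = -⅕ (v(r) = (1*(-⅕))*1 = -⅕*1 = -⅕)
y = 2778901 (y = 1243442 - 1*(-1535459) = 1243442 + 1535459 = 2778901)
z = 2390 (z = -⅕*(-11950) = 2390)
√(y + z) = √(2778901 + 2390) = √2781291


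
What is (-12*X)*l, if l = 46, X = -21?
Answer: 11592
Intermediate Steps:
(-12*X)*l = -12*(-21)*46 = 252*46 = 11592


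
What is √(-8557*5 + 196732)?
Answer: √153947 ≈ 392.36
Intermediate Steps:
√(-8557*5 + 196732) = √(-42785 + 196732) = √153947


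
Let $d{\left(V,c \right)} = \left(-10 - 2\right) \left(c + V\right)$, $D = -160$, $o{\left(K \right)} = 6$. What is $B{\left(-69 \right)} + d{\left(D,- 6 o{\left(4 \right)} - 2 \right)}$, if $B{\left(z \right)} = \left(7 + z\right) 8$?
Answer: $1880$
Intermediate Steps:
$d{\left(V,c \right)} = - 12 V - 12 c$ ($d{\left(V,c \right)} = - 12 \left(V + c\right) = - 12 V - 12 c$)
$B{\left(z \right)} = 56 + 8 z$
$B{\left(-69 \right)} + d{\left(D,- 6 o{\left(4 \right)} - 2 \right)} = \left(56 + 8 \left(-69\right)\right) - \left(-1920 + 12 \left(\left(-6\right) 6 - 2\right)\right) = \left(56 - 552\right) + \left(1920 - 12 \left(-36 - 2\right)\right) = -496 + \left(1920 - -456\right) = -496 + \left(1920 + 456\right) = -496 + 2376 = 1880$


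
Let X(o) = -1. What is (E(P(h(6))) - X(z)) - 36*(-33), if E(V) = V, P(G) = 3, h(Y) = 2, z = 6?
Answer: 1192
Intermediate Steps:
(E(P(h(6))) - X(z)) - 36*(-33) = (3 - 1*(-1)) - 36*(-33) = (3 + 1) + 1188 = 4 + 1188 = 1192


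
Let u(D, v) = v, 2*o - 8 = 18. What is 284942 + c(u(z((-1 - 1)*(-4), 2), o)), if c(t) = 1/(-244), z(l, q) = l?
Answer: 69525847/244 ≈ 2.8494e+5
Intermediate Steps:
o = 13 (o = 4 + (½)*18 = 4 + 9 = 13)
c(t) = -1/244
284942 + c(u(z((-1 - 1)*(-4), 2), o)) = 284942 - 1/244 = 69525847/244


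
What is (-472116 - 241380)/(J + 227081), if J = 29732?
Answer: -713496/256813 ≈ -2.7783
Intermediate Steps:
(-472116 - 241380)/(J + 227081) = (-472116 - 241380)/(29732 + 227081) = -713496/256813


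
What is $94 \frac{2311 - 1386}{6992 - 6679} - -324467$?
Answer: $\frac{101645121}{313} \approx 3.2475 \cdot 10^{5}$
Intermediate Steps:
$94 \frac{2311 - 1386}{6992 - 6679} - -324467 = 94 \cdot \frac{925}{313} + 324467 = \frac{86950}{313} + 324467 = \frac{101645121}{313}$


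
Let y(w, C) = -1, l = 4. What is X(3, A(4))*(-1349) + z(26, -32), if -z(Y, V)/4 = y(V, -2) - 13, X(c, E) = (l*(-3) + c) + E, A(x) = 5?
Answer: 5452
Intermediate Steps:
X(c, E) = -12 + E + c (X(c, E) = (4*(-3) + c) + E = (-12 + c) + E = -12 + E + c)
z(Y, V) = 56 (z(Y, V) = -4*(-1 - 13) = -4*(-14) = 56)
X(3, A(4))*(-1349) + z(26, -32) = (-12 + 5 + 3)*(-1349) + 56 = -4*(-1349) + 56 = 5396 + 56 = 5452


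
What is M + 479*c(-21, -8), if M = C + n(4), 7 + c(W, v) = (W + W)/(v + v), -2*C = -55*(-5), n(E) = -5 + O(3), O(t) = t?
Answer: -17881/8 ≈ -2235.1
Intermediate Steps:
n(E) = -2 (n(E) = -5 + 3 = -2)
C = -275/2 (C = -(-55)*(-5)/2 = -½*275 = -275/2 ≈ -137.50)
c(W, v) = -7 + W/v (c(W, v) = -7 + (W + W)/(v + v) = -7 + (2*W)/((2*v)) = -7 + (2*W)*(1/(2*v)) = -7 + W/v)
M = -279/2 (M = -275/2 - 2 = -279/2 ≈ -139.50)
M + 479*c(-21, -8) = -279/2 + 479*(-7 - 21/(-8)) = -279/2 + 479*(-7 - 21*(-⅛)) = -279/2 + 479*(-7 + 21/8) = -279/2 + 479*(-35/8) = -279/2 - 16765/8 = -17881/8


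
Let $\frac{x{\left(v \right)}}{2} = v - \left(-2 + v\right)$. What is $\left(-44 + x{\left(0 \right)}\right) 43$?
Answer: $-1720$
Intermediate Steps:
$x{\left(v \right)} = 4$ ($x{\left(v \right)} = 2 \left(v - \left(-2 + v\right)\right) = 2 \cdot 2 = 4$)
$\left(-44 + x{\left(0 \right)}\right) 43 = \left(-44 + 4\right) 43 = \left(-40\right) 43 = -1720$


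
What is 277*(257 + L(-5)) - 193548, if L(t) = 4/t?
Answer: -612903/5 ≈ -1.2258e+5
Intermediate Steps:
277*(257 + L(-5)) - 193548 = 277*(257 + 4/(-5)) - 193548 = 277*(257 + 4*(-⅕)) - 193548 = 277*(257 - ⅘) - 193548 = 277*(1281/5) - 193548 = 354837/5 - 193548 = -612903/5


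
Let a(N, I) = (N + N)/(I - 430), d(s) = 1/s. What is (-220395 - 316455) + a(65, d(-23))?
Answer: -5309986340/9891 ≈ -5.3685e+5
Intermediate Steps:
a(N, I) = 2*N/(-430 + I) (a(N, I) = (2*N)/(-430 + I) = 2*N/(-430 + I))
(-220395 - 316455) + a(65, d(-23)) = (-220395 - 316455) + 2*65/(-430 + 1/(-23)) = -536850 + 2*65/(-430 - 1/23) = -536850 + 2*65/(-9891/23) = -536850 + 2*65*(-23/9891) = -536850 - 2990/9891 = -5309986340/9891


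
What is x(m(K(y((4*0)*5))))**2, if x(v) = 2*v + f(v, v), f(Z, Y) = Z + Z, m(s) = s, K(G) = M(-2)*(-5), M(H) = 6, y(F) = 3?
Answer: 14400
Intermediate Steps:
K(G) = -30 (K(G) = 6*(-5) = -30)
f(Z, Y) = 2*Z
x(v) = 4*v (x(v) = 2*v + 2*v = 4*v)
x(m(K(y((4*0)*5))))**2 = (4*(-30))**2 = (-120)**2 = 14400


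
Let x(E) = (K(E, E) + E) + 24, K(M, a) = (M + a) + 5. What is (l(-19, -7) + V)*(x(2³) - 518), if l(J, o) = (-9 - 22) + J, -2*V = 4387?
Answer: 2086455/2 ≈ 1.0432e+6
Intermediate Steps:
V = -4387/2 (V = -½*4387 = -4387/2 ≈ -2193.5)
K(M, a) = 5 + M + a
l(J, o) = -31 + J
x(E) = 29 + 3*E (x(E) = ((5 + E + E) + E) + 24 = ((5 + 2*E) + E) + 24 = (5 + 3*E) + 24 = 29 + 3*E)
(l(-19, -7) + V)*(x(2³) - 518) = ((-31 - 19) - 4387/2)*((29 + 3*2³) - 518) = (-50 - 4387/2)*((29 + 3*8) - 518) = -4487*((29 + 24) - 518)/2 = -4487*(53 - 518)/2 = -4487/2*(-465) = 2086455/2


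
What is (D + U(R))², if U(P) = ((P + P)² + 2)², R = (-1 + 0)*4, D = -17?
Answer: 18826921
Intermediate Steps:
R = -4 (R = -1*4 = -4)
U(P) = (2 + 4*P²)² (U(P) = ((2*P)² + 2)² = (4*P² + 2)² = (2 + 4*P²)²)
(D + U(R))² = (-17 + 4*(1 + 2*(-4)²)²)² = (-17 + 4*(1 + 2*16)²)² = (-17 + 4*(1 + 32)²)² = (-17 + 4*33²)² = (-17 + 4*1089)² = (-17 + 4356)² = 4339² = 18826921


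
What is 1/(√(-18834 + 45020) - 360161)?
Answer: -360161/129715919735 - √26186/129715919735 ≈ -2.7778e-6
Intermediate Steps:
1/(√(-18834 + 45020) - 360161) = 1/(√26186 - 360161) = 1/(-360161 + √26186)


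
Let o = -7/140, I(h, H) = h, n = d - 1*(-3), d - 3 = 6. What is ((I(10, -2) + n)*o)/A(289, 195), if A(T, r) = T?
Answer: -11/2890 ≈ -0.0038062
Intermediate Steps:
d = 9 (d = 3 + 6 = 9)
n = 12 (n = 9 - 1*(-3) = 9 + 3 = 12)
o = -1/20 (o = -7*1/140 = -1/20 ≈ -0.050000)
((I(10, -2) + n)*o)/A(289, 195) = ((10 + 12)*(-1/20))/289 = (22*(-1/20))*(1/289) = -11/10*1/289 = -11/2890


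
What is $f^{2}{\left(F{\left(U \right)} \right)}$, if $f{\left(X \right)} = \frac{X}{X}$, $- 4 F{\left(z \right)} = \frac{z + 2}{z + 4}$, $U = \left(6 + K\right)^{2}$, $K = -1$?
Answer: $1$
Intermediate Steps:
$U = 25$ ($U = \left(6 - 1\right)^{2} = 5^{2} = 25$)
$F{\left(z \right)} = - \frac{2 + z}{4 \left(4 + z\right)}$ ($F{\left(z \right)} = - \frac{\left(z + 2\right) \frac{1}{z + 4}}{4} = - \frac{\left(2 + z\right) \frac{1}{4 + z}}{4} = - \frac{\frac{1}{4 + z} \left(2 + z\right)}{4} = - \frac{2 + z}{4 \left(4 + z\right)}$)
$f{\left(X \right)} = 1$
$f^{2}{\left(F{\left(U \right)} \right)} = 1^{2} = 1$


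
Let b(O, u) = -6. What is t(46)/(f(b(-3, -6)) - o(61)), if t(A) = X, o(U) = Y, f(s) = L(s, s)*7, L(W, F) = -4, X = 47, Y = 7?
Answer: -47/35 ≈ -1.3429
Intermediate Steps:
f(s) = -28 (f(s) = -4*7 = -28)
o(U) = 7
t(A) = 47
t(46)/(f(b(-3, -6)) - o(61)) = 47/(-28 - 1*7) = 47/(-28 - 7) = 47/(-35) = 47*(-1/35) = -47/35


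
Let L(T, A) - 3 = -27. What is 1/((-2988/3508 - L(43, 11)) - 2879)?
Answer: -877/2504582 ≈ -0.00035016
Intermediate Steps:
L(T, A) = -24 (L(T, A) = 3 - 27 = -24)
1/((-2988/3508 - L(43, 11)) - 2879) = 1/((-2988/3508 - 1*(-24)) - 2879) = 1/((-2988*1/3508 + 24) - 2879) = 1/((-747/877 + 24) - 2879) = 1/(20301/877 - 2879) = 1/(-2504582/877) = -877/2504582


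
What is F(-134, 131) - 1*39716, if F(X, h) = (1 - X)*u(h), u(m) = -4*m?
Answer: -110456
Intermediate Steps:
F(X, h) = -4*h*(1 - X) (F(X, h) = (1 - X)*(-4*h) = -4*h*(1 - X))
F(-134, 131) - 1*39716 = 4*131*(-1 - 134) - 1*39716 = 4*131*(-135) - 39716 = -70740 - 39716 = -110456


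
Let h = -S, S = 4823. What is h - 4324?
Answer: -9147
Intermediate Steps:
h = -4823 (h = -1*4823 = -4823)
h - 4324 = -4823 - 4324 = -9147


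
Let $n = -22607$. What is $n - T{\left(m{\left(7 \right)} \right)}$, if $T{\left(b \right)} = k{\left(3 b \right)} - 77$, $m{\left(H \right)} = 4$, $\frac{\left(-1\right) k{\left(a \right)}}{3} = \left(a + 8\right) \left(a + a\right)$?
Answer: $-21090$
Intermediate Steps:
$k{\left(a \right)} = - 6 a \left(8 + a\right)$ ($k{\left(a \right)} = - 3 \left(a + 8\right) \left(a + a\right) = - 3 \left(8 + a\right) 2 a = - 3 \cdot 2 a \left(8 + a\right) = - 6 a \left(8 + a\right)$)
$T{\left(b \right)} = -77 - 18 b \left(8 + 3 b\right)$ ($T{\left(b \right)} = - 6 \cdot 3 b \left(8 + 3 b\right) - 77 = - 18 b \left(8 + 3 b\right) - 77 = -77 - 18 b \left(8 + 3 b\right)$)
$n - T{\left(m{\left(7 \right)} \right)} = -22607 - \left(-77 - 72 \left(8 + 3 \cdot 4\right)\right) = -22607 - \left(-77 - 72 \left(8 + 12\right)\right) = -22607 - \left(-77 - 72 \cdot 20\right) = -22607 - \left(-77 - 1440\right) = -22607 - -1517 = -22607 + 1517 = -21090$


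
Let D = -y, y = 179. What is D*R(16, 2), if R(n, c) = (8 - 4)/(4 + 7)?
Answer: -716/11 ≈ -65.091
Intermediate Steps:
D = -179 (D = -1*179 = -179)
R(n, c) = 4/11
D*R(16, 2) = -179*4/11 = -716/11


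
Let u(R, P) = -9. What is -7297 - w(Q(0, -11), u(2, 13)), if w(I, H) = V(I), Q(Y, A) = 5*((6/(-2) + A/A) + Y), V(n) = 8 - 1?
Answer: -7304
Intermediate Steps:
V(n) = 7
Q(Y, A) = -10 + 5*Y (Q(Y, A) = 5*((6*(-1/2) + 1) + Y) = 5*((-3 + 1) + Y) = 5*(-2 + Y) = -10 + 5*Y)
w(I, H) = 7
-7297 - w(Q(0, -11), u(2, 13)) = -7297 - 1*7 = -7297 - 7 = -7304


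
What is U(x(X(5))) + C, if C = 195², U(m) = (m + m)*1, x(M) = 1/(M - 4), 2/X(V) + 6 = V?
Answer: 114074/3 ≈ 38025.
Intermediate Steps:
X(V) = 2/(-6 + V)
x(M) = 1/(-4 + M)
U(m) = 2*m (U(m) = (2*m)*1 = 2*m)
C = 38025
U(x(X(5))) + C = 2/(-4 + 2/(-6 + 5)) + 38025 = 2/(-4 + 2/(-1)) + 38025 = 2/(-4 + 2*(-1)) + 38025 = 2/(-4 - 2) + 38025 = 2/(-6) + 38025 = 2*(-⅙) + 38025 = -⅓ + 38025 = 114074/3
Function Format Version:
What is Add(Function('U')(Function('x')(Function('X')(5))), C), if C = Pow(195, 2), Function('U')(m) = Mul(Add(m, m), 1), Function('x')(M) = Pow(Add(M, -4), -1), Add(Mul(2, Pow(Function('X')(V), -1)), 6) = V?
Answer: Rational(114074, 3) ≈ 38025.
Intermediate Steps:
Function('X')(V) = Mul(2, Pow(Add(-6, V), -1))
Function('x')(M) = Pow(Add(-4, M), -1)
Function('U')(m) = Mul(2, m) (Function('U')(m) = Mul(Mul(2, m), 1) = Mul(2, m))
C = 38025
Add(Function('U')(Function('x')(Function('X')(5))), C) = Add(Mul(2, Pow(Add(-4, Mul(2, Pow(Add(-6, 5), -1))), -1)), 38025) = Add(Mul(2, Pow(Add(-4, Mul(2, Pow(-1, -1))), -1)), 38025) = Add(Mul(2, Pow(Add(-4, Mul(2, -1)), -1)), 38025) = Add(Mul(2, Pow(Add(-4, -2), -1)), 38025) = Add(Mul(2, Pow(-6, -1)), 38025) = Add(Mul(2, Rational(-1, 6)), 38025) = Add(Rational(-1, 3), 38025) = Rational(114074, 3)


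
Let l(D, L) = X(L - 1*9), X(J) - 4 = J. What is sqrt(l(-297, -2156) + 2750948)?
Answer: sqrt(2748787) ≈ 1657.9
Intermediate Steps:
X(J) = 4 + J
l(D, L) = -5 + L (l(D, L) = 4 + (L - 1*9) = 4 + (L - 9) = 4 + (-9 + L) = -5 + L)
sqrt(l(-297, -2156) + 2750948) = sqrt((-5 - 2156) + 2750948) = sqrt(-2161 + 2750948) = sqrt(2748787)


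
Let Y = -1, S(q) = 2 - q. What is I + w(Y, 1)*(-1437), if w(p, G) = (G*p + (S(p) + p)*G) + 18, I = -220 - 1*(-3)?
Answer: -27520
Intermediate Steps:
I = -217 (I = -220 + 3 = -217)
w(p, G) = 18 + 2*G + G*p (w(p, G) = (G*p + ((2 - p) + p)*G) + 18 = (G*p + 2*G) + 18 = (2*G + G*p) + 18 = 18 + 2*G + G*p)
I + w(Y, 1)*(-1437) = -217 + (18 + 2*1 + 1*(-1))*(-1437) = -217 + (18 + 2 - 1)*(-1437) = -217 + 19*(-1437) = -217 - 27303 = -27520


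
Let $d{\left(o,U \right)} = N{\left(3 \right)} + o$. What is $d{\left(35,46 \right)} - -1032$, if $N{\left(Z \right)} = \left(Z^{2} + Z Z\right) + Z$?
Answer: $1088$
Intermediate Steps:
$N{\left(Z \right)} = Z + 2 Z^{2}$ ($N{\left(Z \right)} = \left(Z^{2} + Z^{2}\right) + Z = 2 Z^{2} + Z = Z + 2 Z^{2}$)
$d{\left(o,U \right)} = 21 + o$ ($d{\left(o,U \right)} = 3 \left(1 + 2 \cdot 3\right) + o = 3 \left(1 + 6\right) + o = 3 \cdot 7 + o = 21 + o$)
$d{\left(35,46 \right)} - -1032 = \left(21 + 35\right) - -1032 = 56 + 1032 = 1088$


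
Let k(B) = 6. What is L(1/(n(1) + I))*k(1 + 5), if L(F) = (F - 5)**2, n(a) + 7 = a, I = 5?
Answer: 216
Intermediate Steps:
n(a) = -7 + a
L(F) = (-5 + F)**2
L(1/(n(1) + I))*k(1 + 5) = (-5 + 1/((-7 + 1) + 5))**2*6 = (-5 + 1/(-6 + 5))**2*6 = (-5 + 1/(-1))**2*6 = (-5 - 1)**2*6 = (-6)**2*6 = 36*6 = 216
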